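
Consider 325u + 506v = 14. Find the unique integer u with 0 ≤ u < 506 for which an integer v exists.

gcd(325, 506) = 1 (Euclid: 506 = 1·325 + 181; 325 = 1·181 + 144; 181 = 1·144 + 37; 144 = 3·37 + 33; 37 = 1·33 + 4; 33 = 8·4 + 1; 4 = 4·1 + 0), and 1 | 14.
Extended Euclid: 325·(123) + 506·(-79) = 1. Scale by 14: u₀ = 1722.
General solution u = u₀ + 506t; reducing mod 506 gives u = 204 (and v = -131).

204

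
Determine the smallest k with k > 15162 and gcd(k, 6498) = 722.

gcd(k, 6498) = 722 forces 722 | k; write k = 722s. Then gcd(722s, 722·9) = 722·gcd(s, 9), so need gcd(s, 9) = 1.
722s > 15162 gives s ≥ 22. The least s ≥ 22 coprime to 9 is 22, so k = 722·22 = 15884.

15884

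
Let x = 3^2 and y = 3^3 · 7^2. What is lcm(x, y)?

max exponent per prime: 3^3 · 7^2 = 1323

1323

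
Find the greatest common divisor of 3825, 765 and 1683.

153

gcd(3825, 765): 3825 = 5·765 + 0 → 765
gcd(765, 1683): 1683 = 2·765 + 153; 765 = 5·153 + 0 → 153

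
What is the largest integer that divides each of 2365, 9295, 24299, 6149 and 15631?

gcd(2365, 9295): 9295 = 3·2365 + 2200; 2365 = 1·2200 + 165; 2200 = 13·165 + 55; 165 = 3·55 + 0 → 55
gcd(55, 24299): 24299 = 441·55 + 44; 55 = 1·44 + 11; 44 = 4·11 + 0 → 11
gcd(11, 6149): 6149 = 559·11 + 0 → 11
gcd(11, 15631): 15631 = 1421·11 + 0 → 11

11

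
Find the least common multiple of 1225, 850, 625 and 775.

32278750

lcm(1225, 850) = 1225·850/gcd = 1041250/25 = 41650
lcm(41650, 625) = 41650·625/gcd = 26031250/25 = 1041250
lcm(1041250, 775) = 1041250·775/gcd = 806968750/25 = 32278750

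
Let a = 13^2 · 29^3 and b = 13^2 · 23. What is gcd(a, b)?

169

min exponent per shared prime: 13^2 = 169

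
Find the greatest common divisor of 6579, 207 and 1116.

9

6579 = 3² · 17 · 43; 207 = 3² · 23; 1116 = 2² · 3² · 31
gcd takes min exponent of each prime: 3² = 9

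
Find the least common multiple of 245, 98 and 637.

6370

245 = 5 · 7²; 98 = 2 · 7²; 637 = 7² · 13
lcm takes max exponent of each prime: 2 · 5 · 7² · 13 = 6370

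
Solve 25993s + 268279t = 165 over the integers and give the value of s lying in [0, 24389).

gcd(25993, 268279) = 11 (Euclid: 268279 = 10·25993 + 8349; 25993 = 3·8349 + 946; 8349 = 8·946 + 781; 946 = 1·781 + 165; 781 = 4·165 + 121; 165 = 1·121 + 44; 121 = 2·44 + 33; 44 = 1·33 + 11; 33 = 3·11 + 0), and 11 | 165.
Extended Euclid: 25993·(6523) + 268279·(-632) = 11. Scale by 15: s₀ = 97845.
General solution s = s₀ + 24389k; reducing mod 24389 gives s = 289 (and t = -28).

289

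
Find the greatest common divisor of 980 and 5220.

20

Euclid: 5220 = 5·980 + 320; 980 = 3·320 + 20; 320 = 16·20 + 0. Last nonzero remainder: 20.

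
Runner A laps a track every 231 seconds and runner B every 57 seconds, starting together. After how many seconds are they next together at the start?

4389

231 = 3 · 7 · 11; 57 = 3 · 19
max exponents: 3 · 7 · 11 · 19 = 4389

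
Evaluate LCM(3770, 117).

33930

3770 = 2 · 5 · 13 · 29; 117 = 3² · 13
max exponents: 2 · 3² · 5 · 13 · 29 = 33930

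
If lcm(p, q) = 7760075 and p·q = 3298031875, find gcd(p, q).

gcd·lcm = product, so gcd = 3298031875/7760075 = 425.

425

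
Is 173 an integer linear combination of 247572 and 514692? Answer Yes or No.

No

gcd(247572, 514692): 514692 = 2·247572 + 19548; 247572 = 12·19548 + 12996; 19548 = 1·12996 + 6552; 12996 = 1·6552 + 6444; 6552 = 1·6444 + 108; 6444 = 59·108 + 72; 108 = 1·72 + 36; 72 = 2·36 + 0 → 36
36 does not divide 173, so a solution does not exist.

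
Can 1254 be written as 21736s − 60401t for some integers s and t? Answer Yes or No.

Yes

By Bézout, 21736s − 60401t = 1254 has integer solutions iff gcd(21736, 60401) | 1254.
Euclid: 60401 = 2·21736 + 16929; 21736 = 1·16929 + 4807; 16929 = 3·4807 + 2508; 4807 = 1·2508 + 2299; 2508 = 1·2299 + 209; 2299 = 11·209 + 0. gcd = 209; 1254 mod 209 = 0. Yes.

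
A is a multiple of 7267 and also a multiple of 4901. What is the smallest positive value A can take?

gcd first: 7267 = 1·4901 + 2366; 4901 = 2·2366 + 169; 2366 = 14·169 + 0 → gcd = 169
lcm = 7267·4901/gcd = 35615567/169 = 210743

210743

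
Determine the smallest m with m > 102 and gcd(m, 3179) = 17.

Multiples of 17 above 102: 17·7, 17·8, … . Need the cofactor coprime to 3179/17 = 187.
Checking s = 7, 8, … the first with gcd(s, 187) = 1 is s = 7, giving 119.

119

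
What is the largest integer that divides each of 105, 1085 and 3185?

35

105 = 3 · 5 · 7; 1085 = 5 · 7 · 31; 3185 = 5 · 7² · 13
gcd takes min exponent of each prime: 5 · 7 = 35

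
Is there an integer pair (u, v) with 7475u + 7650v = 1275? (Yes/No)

Yes

By Bézout, 7475u + 7650v = 1275 has integer solutions iff gcd(7475, 7650) | 1275.
Euclid: 7650 = 1·7475 + 175; 7475 = 42·175 + 125; 175 = 1·125 + 50; 125 = 2·50 + 25; 50 = 2·25 + 0. gcd = 25; 1275 mod 25 = 0. Yes.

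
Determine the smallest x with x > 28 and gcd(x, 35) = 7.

42

Multiples of 7 above 28: 7·5, 7·6, … . Need the cofactor coprime to 35/7 = 5.
Checking s = 5, 6, … the first with gcd(s, 5) = 1 is s = 6, giving 42.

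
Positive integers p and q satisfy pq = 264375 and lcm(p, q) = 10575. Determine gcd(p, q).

25

gcd·lcm = product, so gcd = 264375/10575 = 25.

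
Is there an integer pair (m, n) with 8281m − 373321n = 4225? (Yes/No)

gcd(8281, 373321): 373321 = 45·8281 + 676; 8281 = 12·676 + 169; 676 = 4·169 + 0 → 169
169 divides 4225, so a solution exists.

Yes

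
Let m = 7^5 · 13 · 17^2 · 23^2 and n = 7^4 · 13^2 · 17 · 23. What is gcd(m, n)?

12204283

min exponent per shared prime: 7^4 · 13 · 17 · 23 = 12204283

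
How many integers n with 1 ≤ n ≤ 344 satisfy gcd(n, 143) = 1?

143 = 11·13. Inclusion–exclusion on these primes:
344 − ⌊344/11⌋ − ⌊344/13⌋ + ⌊344/143⌋ = 289

289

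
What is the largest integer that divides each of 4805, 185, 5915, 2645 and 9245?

gcd(4805, 185): 4805 = 25·185 + 180; 185 = 1·180 + 5; 180 = 36·5 + 0 → 5
gcd(5, 5915): 5915 = 1183·5 + 0 → 5
gcd(5, 2645): 2645 = 529·5 + 0 → 5
gcd(5, 9245): 9245 = 1849·5 + 0 → 5

5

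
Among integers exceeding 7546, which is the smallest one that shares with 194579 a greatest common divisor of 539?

8085

Multiples of 539 above 7546: 539·15, 539·16, … . Need the cofactor coprime to 194579/539 = 361.
Checking s = 15, 16, … the first with gcd(s, 361) = 1 is s = 15, giving 8085.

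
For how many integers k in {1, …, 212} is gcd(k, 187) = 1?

187 = 11·17. Inclusion–exclusion on these primes:
212 − ⌊212/11⌋ − ⌊212/17⌋ + ⌊212/187⌋ = 182

182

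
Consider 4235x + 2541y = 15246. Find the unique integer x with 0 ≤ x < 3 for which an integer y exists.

Reduce mod 2541: 4235x ≡ 15246 (mod 2541). With g = gcd(4235, 2541) = 847 dividing 15246, divide through: 5x ≡ 18 (mod 3).
Since gcd(5, 3) = 1, x ≡ 18·(5)⁻¹ ≡ 0 (mod 3). Smallest non-negative: 0.

0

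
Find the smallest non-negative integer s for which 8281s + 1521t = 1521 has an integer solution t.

gcd(8281, 1521) = 169 (Euclid: 8281 = 5·1521 + 676; 1521 = 2·676 + 169; 676 = 4·169 + 0), and 169 | 1521.
Extended Euclid: 8281·(-2) + 1521·(11) = 169. Scale by 9: s₀ = -18.
General solution s = s₀ + 9k; reducing mod 9 gives s = 0 (and t = 1).

0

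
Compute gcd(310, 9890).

Euclid: 9890 = 31·310 + 280; 310 = 1·280 + 30; 280 = 9·30 + 10; 30 = 3·10 + 0. Last nonzero remainder: 10.

10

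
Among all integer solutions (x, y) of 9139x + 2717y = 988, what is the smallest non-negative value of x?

Euclid: 9139 = 3·2717 + 988; 2717 = 2·988 + 741; 988 = 1·741 + 247; 741 = 3·247 + 0 → gcd = 247; 988 = 247·4.
Back-substitution yields 9139·(3) + 2717·(-10) = 247, so one solution is x = 3·4 = 12, y = -10·4 = -40.
Solutions in x differ by 2717/247 = 11; the one in [0, 11) is 12 mod 11 = 1.

1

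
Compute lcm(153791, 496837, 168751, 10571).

lcm(153791, 496837) = 153791·496837/gcd = 76409059067/341 = 224073487
lcm(224073487, 168751) = 224073487·168751/gcd = 37812625004737/11 = 3437511364067
lcm(3437511364067, 10571) = 3437511364067·10571/gcd = 36337932629552257/10571 = 3437511364067

3437511364067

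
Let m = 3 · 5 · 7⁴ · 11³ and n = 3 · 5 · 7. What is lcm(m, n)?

47935965

max exponent per prime: 3 · 5 · 7⁴ · 11³ = 47935965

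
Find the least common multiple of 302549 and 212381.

gcd first: 302549 = 1·212381 + 90168; 212381 = 2·90168 + 32045; 90168 = 2·32045 + 26078; 32045 = 1·26078 + 5967; 26078 = 4·5967 + 2210; 5967 = 2·2210 + 1547; 2210 = 1·1547 + 663; 1547 = 2·663 + 221; 663 = 3·221 + 0 → gcd = 221
lcm = 302549·212381/gcd = 64255659169/221 = 290749589

290749589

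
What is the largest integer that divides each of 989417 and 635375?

221

Euclid: 989417 = 1·635375 + 354042; 635375 = 1·354042 + 281333; 354042 = 1·281333 + 72709; 281333 = 3·72709 + 63206; 72709 = 1·63206 + 9503; 63206 = 6·9503 + 6188; 9503 = 1·6188 + 3315; 6188 = 1·3315 + 2873; 3315 = 1·2873 + 442; 2873 = 6·442 + 221; 442 = 2·221 + 0. Last nonzero remainder: 221.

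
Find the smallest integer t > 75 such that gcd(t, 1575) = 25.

100

gcd(t, 1575) = 25 forces 25 | t; write t = 25s. Then gcd(25s, 25·63) = 25·gcd(s, 63), so need gcd(s, 63) = 1.
25s > 75 gives s ≥ 4. The least s ≥ 4 coprime to 63 is 4, so t = 25·4 = 100.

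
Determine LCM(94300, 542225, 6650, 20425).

12403939100

94300 = 2² · 5² · 23 · 41; 542225 = 5² · 23² · 41; 6650 = 2 · 5² · 7 · 19; 20425 = 5² · 19 · 43
lcm takes max exponent of each prime: 2² · 5² · 7 · 19 · 23² · 41 · 43 = 12403939100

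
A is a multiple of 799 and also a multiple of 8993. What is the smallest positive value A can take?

799 = 17 · 47; 8993 = 17 · 23²
max exponents: 17 · 23² · 47 = 422671

422671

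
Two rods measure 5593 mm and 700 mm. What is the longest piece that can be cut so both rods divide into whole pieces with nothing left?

7

Euclid: 5593 = 7·700 + 693; 700 = 1·693 + 7; 693 = 99·7 + 0. Last nonzero remainder: 7.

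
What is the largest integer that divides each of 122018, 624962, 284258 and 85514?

338

122018 = 2 · 13² · 19²; 624962 = 2 · 13² · 43²; 284258 = 2 · 13² · 29²; 85514 = 2 · 11 · 13² · 23
gcd takes min exponent of each prime: 2 · 13² = 338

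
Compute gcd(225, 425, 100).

25

gcd(225, 425): 425 = 1·225 + 200; 225 = 1·200 + 25; 200 = 8·25 + 0 → 25
gcd(25, 100): 100 = 4·25 + 0 → 25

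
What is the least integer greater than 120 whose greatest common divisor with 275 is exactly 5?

130

gcd(x, 275) = 5 forces 5 | x; write x = 5s. Then gcd(5s, 5·55) = 5·gcd(s, 55), so need gcd(s, 55) = 1.
5s > 120 gives s ≥ 25. The least s ≥ 25 coprime to 55 is 26, so x = 5·26 = 130.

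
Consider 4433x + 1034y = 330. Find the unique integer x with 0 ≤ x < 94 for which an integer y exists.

Euclid: 4433 = 4·1034 + 297; 1034 = 3·297 + 143; 297 = 2·143 + 11; 143 = 13·11 + 0 → gcd = 11; 330 = 11·30.
Back-substitution yields 4433·(7) + 1034·(-30) = 11, so one solution is x = 7·30 = 210, y = -30·30 = -900.
Solutions in x differ by 1034/11 = 94; the one in [0, 94) is 210 mod 94 = 22.

22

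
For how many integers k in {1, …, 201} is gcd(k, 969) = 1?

119

969 = 3·17·19. Inclusion–exclusion on these primes:
201 − ⌊201/3⌋ − ⌊201/17⌋ − ⌊201/19⌋ + ⌊201/51⌋ + ⌊201/57⌋ + ⌊201/323⌋ − ⌊201/969⌋ = 119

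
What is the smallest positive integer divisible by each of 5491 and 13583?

258077

5491 = 17² · 19; 13583 = 17² · 47
max exponents: 17² · 19 · 47 = 258077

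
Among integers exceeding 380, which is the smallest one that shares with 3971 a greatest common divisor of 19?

gcd(t, 3971) = 19 forces 19 | t; write t = 19s. Then gcd(19s, 19·209) = 19·gcd(s, 209), so need gcd(s, 209) = 1.
19s > 380 gives s ≥ 21. The least s ≥ 21 coprime to 209 is 21, so t = 19·21 = 399.

399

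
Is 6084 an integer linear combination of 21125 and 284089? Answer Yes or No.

Yes

gcd(21125, 284089): 284089 = 13·21125 + 9464; 21125 = 2·9464 + 2197; 9464 = 4·2197 + 676; 2197 = 3·676 + 169; 676 = 4·169 + 0 → 169
169 divides 6084, so a solution exists.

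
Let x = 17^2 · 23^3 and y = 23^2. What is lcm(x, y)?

max exponent per prime: 17^2 · 23^3 = 3516263

3516263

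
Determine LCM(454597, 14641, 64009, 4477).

1076637076801

454597 = 11² · 13 · 17²; 14641 = 11⁴; 64009 = 11² · 23²; 4477 = 11² · 37
lcm takes max exponent of each prime: 11⁴ · 13 · 17² · 23² · 37 = 1076637076801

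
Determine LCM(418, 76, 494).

418 = 2 · 11 · 19; 76 = 2² · 19; 494 = 2 · 13 · 19
lcm takes max exponent of each prime: 2² · 11 · 13 · 19 = 10868

10868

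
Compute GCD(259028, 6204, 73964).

44

gcd(259028, 6204): 259028 = 41·6204 + 4664; 6204 = 1·4664 + 1540; 4664 = 3·1540 + 44; 1540 = 35·44 + 0 → 44
gcd(44, 73964): 73964 = 1681·44 + 0 → 44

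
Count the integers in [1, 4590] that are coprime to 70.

1574

Prime factors of 70: 2, 5, 7. Count integers ≤ 4590 divisible by none of them.
By inclusion–exclusion: 4590 − ⌊4590/2⌋ − ⌊4590/5⌋ − ⌊4590/7⌋ + ⌊4590/10⌋ + ⌊4590/14⌋ + ⌊4590/35⌋ − ⌊4590/70⌋ = 1574.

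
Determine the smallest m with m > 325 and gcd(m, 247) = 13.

Multiples of 13 above 325: 13·26, 13·27, … . Need the cofactor coprime to 247/13 = 19.
Checking s = 26, 27, … the first with gcd(s, 19) = 1 is s = 26, giving 338.

338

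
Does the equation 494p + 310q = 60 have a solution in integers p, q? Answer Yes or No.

Yes

gcd(494, 310): 494 = 1·310 + 184; 310 = 1·184 + 126; 184 = 1·126 + 58; 126 = 2·58 + 10; 58 = 5·10 + 8; 10 = 1·8 + 2; 8 = 4·2 + 0 → 2
2 divides 60, so a solution exists.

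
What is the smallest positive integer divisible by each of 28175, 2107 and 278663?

6889942675

28175 = 5² · 7² · 23; 2107 = 7² · 43; 278663 = 7² · 11² · 47
lcm takes max exponent of each prime: 5² · 7² · 11² · 23 · 43 · 47 = 6889942675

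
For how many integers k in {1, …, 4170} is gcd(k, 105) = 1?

105 = 3·5·7. Inclusion–exclusion on these primes:
4170 − ⌊4170/3⌋ − ⌊4170/5⌋ − ⌊4170/7⌋ + ⌊4170/15⌋ + ⌊4170/21⌋ + ⌊4170/35⌋ − ⌊4170/105⌋ = 1907

1907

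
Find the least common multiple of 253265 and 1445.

253265 = 5 · 37³; 1445 = 5 · 17²
max exponents: 5 · 17² · 37³ = 73193585

73193585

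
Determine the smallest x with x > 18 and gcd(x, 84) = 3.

27

gcd(x, 84) = 3 forces 3 | x; write x = 3s. Then gcd(3s, 3·28) = 3·gcd(s, 28), so need gcd(s, 28) = 1.
3s > 18 gives s ≥ 7. The least s ≥ 7 coprime to 28 is 9, so x = 3·9 = 27.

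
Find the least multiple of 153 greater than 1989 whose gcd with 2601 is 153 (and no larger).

2142

Multiples of 153 above 1989: 153·14, 153·15, … . Need the cofactor coprime to 2601/153 = 17.
Checking s = 14, 15, … the first with gcd(s, 17) = 1 is s = 14, giving 2142.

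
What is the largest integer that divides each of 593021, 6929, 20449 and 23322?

169

gcd(593021, 6929): 593021 = 85·6929 + 4056; 6929 = 1·4056 + 2873; 4056 = 1·2873 + 1183; 2873 = 2·1183 + 507; 1183 = 2·507 + 169; 507 = 3·169 + 0 → 169
gcd(169, 20449): 20449 = 121·169 + 0 → 169
gcd(169, 23322): 23322 = 138·169 + 0 → 169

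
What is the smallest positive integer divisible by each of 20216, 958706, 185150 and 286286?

lcm(20216, 958706) = 20216·958706/gcd = 19381200496/14 = 1384371464
lcm(1384371464, 185150) = 1384371464·185150/gcd = 256316376559600/14 = 18308312611400
lcm(18308312611400, 286286) = 18308312611400·286286/gcd = 5241413584267260400/14 = 374386684590518600

374386684590518600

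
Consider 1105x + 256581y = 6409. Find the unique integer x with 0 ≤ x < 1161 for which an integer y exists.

238

Reduce mod 256581: 1105x ≡ 6409 (mod 256581). With g = gcd(1105, 256581) = 221 dividing 6409, divide through: 5x ≡ 29 (mod 1161).
Since gcd(5, 1161) = 1, x ≡ 29·(5)⁻¹ ≡ 238 (mod 1161). Smallest non-negative: 238.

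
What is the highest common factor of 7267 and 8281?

7267 = 13² · 43
8281 = 7² · 13²
Common: 13² = 169

169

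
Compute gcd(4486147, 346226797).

Euclid: 346226797 = 77·4486147 + 793478; 4486147 = 5·793478 + 518757; 793478 = 1·518757 + 274721; 518757 = 1·274721 + 244036; 274721 = 1·244036 + 30685; 244036 = 7·30685 + 29241; 30685 = 1·29241 + 1444; 29241 = 20·1444 + 361; 1444 = 4·361 + 0. Last nonzero remainder: 361.

361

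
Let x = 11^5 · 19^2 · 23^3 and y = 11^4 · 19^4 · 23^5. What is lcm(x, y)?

max exponent per prime: 11^5 · 19^4 · 23^5 = 135088073956044253

135088073956044253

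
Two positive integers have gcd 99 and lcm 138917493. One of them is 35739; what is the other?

m·n = gcd·lcm = 99·138917493 = 13752831807, so n = 13752831807/35739 = 384813.

384813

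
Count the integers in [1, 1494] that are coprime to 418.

644

418 = 2·11·19. Inclusion–exclusion on these primes:
1494 − ⌊1494/2⌋ − ⌊1494/11⌋ − ⌊1494/19⌋ + ⌊1494/22⌋ + ⌊1494/38⌋ + ⌊1494/209⌋ − ⌊1494/418⌋ = 644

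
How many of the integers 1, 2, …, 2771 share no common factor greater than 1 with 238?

Prime factors of 238: 2, 7, 17. Count integers ≤ 2771 divisible by none of them.
By inclusion–exclusion: 2771 − ⌊2771/2⌋ − ⌊2771/7⌋ − ⌊2771/17⌋ + ⌊2771/14⌋ + ⌊2771/34⌋ + ⌊2771/119⌋ − ⌊2771/238⌋ = 1118.

1118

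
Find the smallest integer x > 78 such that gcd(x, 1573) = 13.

91

gcd(x, 1573) = 13 forces 13 | x; write x = 13s. Then gcd(13s, 13·121) = 13·gcd(s, 121), so need gcd(s, 121) = 1.
13s > 78 gives s ≥ 7. The least s ≥ 7 coprime to 121 is 7, so x = 13·7 = 91.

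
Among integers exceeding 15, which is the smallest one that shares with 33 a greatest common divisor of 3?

33 = 3·11. Any a with gcd(a, 33) = 3 is a multiple of 3, say 3s, with s coprime to 11.
Need s > 15/3, so s ≥ 6. First s ≥ 6 with gcd(s, 11) = 1 is s = 6. Thus a = 3·6 = 18.

18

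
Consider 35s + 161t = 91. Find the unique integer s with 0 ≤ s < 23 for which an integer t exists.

gcd(35, 161) = 7 (Euclid: 161 = 4·35 + 21; 35 = 1·21 + 14; 21 = 1·14 + 7; 14 = 2·7 + 0), and 7 | 91.
Extended Euclid: 35·(-9) + 161·(2) = 7. Scale by 13: s₀ = -117.
General solution s = s₀ + 23k; reducing mod 23 gives s = 21 (and t = -4).

21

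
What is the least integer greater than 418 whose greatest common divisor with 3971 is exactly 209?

Multiples of 209 above 418: 209·3, 209·4, … . Need the cofactor coprime to 3971/209 = 19.
Checking s = 3, 4, … the first with gcd(s, 19) = 1 is s = 3, giving 627.

627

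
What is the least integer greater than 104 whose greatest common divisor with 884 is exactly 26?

Multiples of 26 above 104: 26·5, 26·6, … . Need the cofactor coprime to 884/26 = 34.
Checking s = 5, 6, … the first with gcd(s, 34) = 1 is s = 5, giving 130.

130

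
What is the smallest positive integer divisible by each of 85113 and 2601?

85113 = 3² · 7² · 193; 2601 = 3² · 17²
max exponents: 3² · 7² · 17² · 193 = 24597657

24597657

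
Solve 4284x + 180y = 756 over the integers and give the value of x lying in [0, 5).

Euclid: 4284 = 23·180 + 144; 180 = 1·144 + 36; 144 = 4·36 + 0 → gcd = 36; 756 = 36·21.
Back-substitution yields 4284·(-1) + 180·(24) = 36, so one solution is x = -1·21 = -21, y = 24·21 = 504.
Solutions in x differ by 180/36 = 5; the one in [0, 5) is -21 mod 5 = 4.

4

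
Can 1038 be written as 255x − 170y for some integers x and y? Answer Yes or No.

By Bézout, 255x − 170y = 1038 has integer solutions iff gcd(255, 170) | 1038.
Euclid: 255 = 1·170 + 85; 170 = 2·85 + 0. gcd = 85; 1038 mod 85 = 18. No.

No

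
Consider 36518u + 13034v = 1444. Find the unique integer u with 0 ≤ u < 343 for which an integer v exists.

Reduce mod 13034: 36518u ≡ 1444 (mod 13034). With g = gcd(36518, 13034) = 38 dividing 1444, divide through: 961u ≡ 38 (mod 343).
Since gcd(961, 343) = 1, u ≡ 38·(961)⁻¹ ≡ 292 (mod 343). Smallest non-negative: 292.

292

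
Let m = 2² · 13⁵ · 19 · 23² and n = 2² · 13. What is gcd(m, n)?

min exponent per shared prime: 2² · 13 = 52

52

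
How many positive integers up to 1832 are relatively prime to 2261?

Prime factors of 2261: 7, 17, 19. Count integers ≤ 1832 divisible by none of them.
By inclusion–exclusion: 1832 − ⌊1832/7⌋ − ⌊1832/17⌋ − ⌊1832/19⌋ + ⌊1832/119⌋ + ⌊1832/133⌋ + ⌊1832/323⌋ − ⌊1832/2261⌋ = 1401.

1401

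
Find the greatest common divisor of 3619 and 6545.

Euclid: 6545 = 1·3619 + 2926; 3619 = 1·2926 + 693; 2926 = 4·693 + 154; 693 = 4·154 + 77; 154 = 2·77 + 0. Last nonzero remainder: 77.

77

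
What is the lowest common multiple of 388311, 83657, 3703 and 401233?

lcm(388311, 83657) = 388311·83657/gcd = 32484933327/7 = 4640704761
lcm(4640704761, 3703) = 4640704761·3703/gcd = 17184529729983/7 = 2454932818569
lcm(2454932818569, 401233) = 2454932818569·401233/gcd = 985000059592895577/7 = 140714294227556511

140714294227556511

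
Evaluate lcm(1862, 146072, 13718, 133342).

lcm(1862, 146072) = 1862·146072/gcd = 271986064/38 = 7157528
lcm(7157528, 13718) = 7157528·13718/gcd = 98186969104/38 = 2583867608
lcm(2583867608, 133342) = 2583867608·133342/gcd = 344538074585936/38 = 9066791436472

9066791436472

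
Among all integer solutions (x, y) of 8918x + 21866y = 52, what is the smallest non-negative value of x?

Euclid: 21866 = 2·8918 + 4030; 8918 = 2·4030 + 858; 4030 = 4·858 + 598; 858 = 1·598 + 260; 598 = 2·260 + 78; 260 = 3·78 + 26; 78 = 3·26 + 0 → gcd = 26; 52 = 26·2.
Back-substitution yields 8918·(255) + 21866·(-104) = 26, so one solution is x = 255·2 = 510, y = -104·2 = -208.
Solutions in x differ by 21866/26 = 841; the one in [0, 841) is 510 mod 841 = 510.

510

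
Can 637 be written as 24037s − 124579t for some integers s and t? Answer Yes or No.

By Bézout, 24037s − 124579t = 637 has integer solutions iff gcd(24037, 124579) | 637.
Euclid: 124579 = 5·24037 + 4394; 24037 = 5·4394 + 2067; 4394 = 2·2067 + 260; 2067 = 7·260 + 247; 260 = 1·247 + 13; 247 = 19·13 + 0. gcd = 13; 637 mod 13 = 0. Yes.

Yes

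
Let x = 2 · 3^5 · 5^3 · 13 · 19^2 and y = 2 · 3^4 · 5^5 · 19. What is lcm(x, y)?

7127493750

max exponent per prime: 2 · 3^5 · 5^5 · 13 · 19^2 = 7127493750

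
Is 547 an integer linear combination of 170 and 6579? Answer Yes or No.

No

By Bézout, 170u + 6579v = 547 has integer solutions iff gcd(170, 6579) | 547.
Euclid: 6579 = 38·170 + 119; 170 = 1·119 + 51; 119 = 2·51 + 17; 51 = 3·17 + 0. gcd = 17; 547 mod 17 = 3. No.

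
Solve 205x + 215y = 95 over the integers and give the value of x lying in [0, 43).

12

Euclid: 215 = 1·205 + 10; 205 = 20·10 + 5; 10 = 2·5 + 0 → gcd = 5; 95 = 5·19.
Back-substitution yields 205·(21) + 215·(-20) = 5, so one solution is x = 21·19 = 399, y = -20·19 = -380.
Solutions in x differ by 215/5 = 43; the one in [0, 43) is 399 mod 43 = 12.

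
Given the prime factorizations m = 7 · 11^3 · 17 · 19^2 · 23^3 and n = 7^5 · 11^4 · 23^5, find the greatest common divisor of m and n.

113359939

min exponent per shared prime: 7 · 11^3 · 23^3 = 113359939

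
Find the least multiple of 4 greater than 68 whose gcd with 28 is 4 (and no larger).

gcd(m, 28) = 4 forces 4 | m; write m = 4s. Then gcd(4s, 4·7) = 4·gcd(s, 7), so need gcd(s, 7) = 1.
4s > 68 gives s ≥ 18. The least s ≥ 18 coprime to 7 is 18, so m = 4·18 = 72.

72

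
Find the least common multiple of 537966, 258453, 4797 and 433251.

180421426947762

537966 = 2 · 3² · 11² · 13 · 19; 258453 = 3² · 13 · 47²; 4797 = 3² · 13 · 41; 433251 = 3² · 7 · 13 · 23²
lcm takes max exponent of each prime: 2 · 3² · 7 · 11² · 13 · 19 · 23² · 41 · 47² = 180421426947762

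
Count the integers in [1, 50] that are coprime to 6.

6 = 2·3. Inclusion–exclusion on these primes:
50 − ⌊50/2⌋ − ⌊50/3⌋ + ⌊50/6⌋ = 17

17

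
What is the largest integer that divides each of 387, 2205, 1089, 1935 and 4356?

9

gcd(387, 2205): 2205 = 5·387 + 270; 387 = 1·270 + 117; 270 = 2·117 + 36; 117 = 3·36 + 9; 36 = 4·9 + 0 → 9
gcd(9, 1089): 1089 = 121·9 + 0 → 9
gcd(9, 1935): 1935 = 215·9 + 0 → 9
gcd(9, 4356): 4356 = 484·9 + 0 → 9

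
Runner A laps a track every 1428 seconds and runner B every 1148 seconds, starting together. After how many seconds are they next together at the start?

gcd first: 1428 = 1·1148 + 280; 1148 = 4·280 + 28; 280 = 10·28 + 0 → gcd = 28
lcm = 1428·1148/gcd = 1639344/28 = 58548

58548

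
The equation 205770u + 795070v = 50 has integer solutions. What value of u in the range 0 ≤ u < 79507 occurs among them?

Reduce mod 795070: 205770u ≡ 50 (mod 795070). With g = gcd(205770, 795070) = 10 dividing 50, divide through: 20577u ≡ 5 (mod 79507).
Since gcd(20577, 79507) = 1, u ≡ 5·(20577)⁻¹ ≡ 43032 (mod 79507). Smallest non-negative: 43032.

43032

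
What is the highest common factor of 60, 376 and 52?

60 = 2² · 3 · 5; 376 = 2³ · 47; 52 = 2² · 13
gcd takes min exponent of each prime: 2² = 4

4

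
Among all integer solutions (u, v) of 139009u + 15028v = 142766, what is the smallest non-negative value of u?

gcd(139009, 15028) = 3757 (Euclid: 139009 = 9·15028 + 3757; 15028 = 4·3757 + 0), and 3757 | 142766.
Extended Euclid: 139009·(1) + 15028·(-9) = 3757. Scale by 38: u₀ = 38.
General solution u = u₀ + 4t; reducing mod 4 gives u = 2 (and v = -9).

2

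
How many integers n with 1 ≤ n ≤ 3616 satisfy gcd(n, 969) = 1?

2150

969 = 3·17·19. Inclusion–exclusion on these primes:
3616 − ⌊3616/3⌋ − ⌊3616/17⌋ − ⌊3616/19⌋ + ⌊3616/51⌋ + ⌊3616/57⌋ + ⌊3616/323⌋ − ⌊3616/969⌋ = 2150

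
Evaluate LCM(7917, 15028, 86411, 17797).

288170661324

lcm(7917, 15028) = 7917·15028/gcd = 118976676/13 = 9152052
lcm(9152052, 86411) = 9152052·86411/gcd = 790837965372/3757 = 210497196
lcm(210497196, 17797) = 210497196·17797/gcd = 3746218597212/13 = 288170661324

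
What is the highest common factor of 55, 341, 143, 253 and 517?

gcd(55, 341): 341 = 6·55 + 11; 55 = 5·11 + 0 → 11
gcd(11, 143): 143 = 13·11 + 0 → 11
gcd(11, 253): 253 = 23·11 + 0 → 11
gcd(11, 517): 517 = 47·11 + 0 → 11

11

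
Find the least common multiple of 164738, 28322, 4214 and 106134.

2217116653458

lcm(164738, 28322) = 164738·28322/gcd = 4665709636/98 = 47609282
lcm(47609282, 4214) = 47609282·4214/gcd = 200625514348/98 = 2047199126
lcm(2047199126, 106134) = 2047199126·106134/gcd = 217277432038884/98 = 2217116653458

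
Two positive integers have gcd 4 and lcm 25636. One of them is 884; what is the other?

116

Using uv = gcd(u,v)·lcm(u,v) = 4·25636 = 102544, we get v = 102544/884 = 116.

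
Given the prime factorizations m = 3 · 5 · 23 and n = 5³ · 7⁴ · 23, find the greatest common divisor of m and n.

min exponent per shared prime: 5 · 23 = 115

115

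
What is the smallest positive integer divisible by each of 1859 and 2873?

1859 = 11 · 13²; 2873 = 13² · 17
max exponents: 11 · 13² · 17 = 31603

31603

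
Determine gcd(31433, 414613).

17

Euclid: 414613 = 13·31433 + 5984; 31433 = 5·5984 + 1513; 5984 = 3·1513 + 1445; 1513 = 1·1445 + 68; 1445 = 21·68 + 17; 68 = 4·17 + 0. Last nonzero remainder: 17.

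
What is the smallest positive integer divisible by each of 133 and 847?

133 = 7 · 19; 847 = 7 · 11²
max exponents: 7 · 11² · 19 = 16093

16093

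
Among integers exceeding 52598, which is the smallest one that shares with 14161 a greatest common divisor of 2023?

Multiples of 2023 above 52598: 2023·27, 2023·28, … . Need the cofactor coprime to 14161/2023 = 7.
Checking s = 27, 28, … the first with gcd(s, 7) = 1 is s = 27, giving 54621.

54621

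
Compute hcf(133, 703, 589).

gcd(133, 703): 703 = 5·133 + 38; 133 = 3·38 + 19; 38 = 2·19 + 0 → 19
gcd(19, 589): 589 = 31·19 + 0 → 19

19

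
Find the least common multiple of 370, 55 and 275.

lcm(370, 55) = 370·55/gcd = 20350/5 = 4070
lcm(4070, 275) = 4070·275/gcd = 1119250/55 = 20350

20350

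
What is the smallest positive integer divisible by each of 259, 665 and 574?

2017610

259 = 7 · 37; 665 = 5 · 7 · 19; 574 = 2 · 7 · 41
lcm takes max exponent of each prime: 2 · 5 · 7 · 19 · 37 · 41 = 2017610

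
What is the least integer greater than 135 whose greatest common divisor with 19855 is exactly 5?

140

gcd(m, 19855) = 5 forces 5 | m; write m = 5s. Then gcd(5s, 5·3971) = 5·gcd(s, 3971), so need gcd(s, 3971) = 1.
5s > 135 gives s ≥ 28. The least s ≥ 28 coprime to 3971 is 28, so m = 5·28 = 140.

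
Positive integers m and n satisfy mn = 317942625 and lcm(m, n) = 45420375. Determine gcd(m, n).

7

From gcd × lcm = mn: gcd = 317942625 / 45420375 = 7.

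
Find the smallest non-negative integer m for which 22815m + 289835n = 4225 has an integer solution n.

51

Reduce mod 289835: 22815m ≡ 4225 (mod 289835). With g = gcd(22815, 289835) = 845 dividing 4225, divide through: 27m ≡ 5 (mod 343).
Since gcd(27, 343) = 1, m ≡ 5·(27)⁻¹ ≡ 51 (mod 343). Smallest non-negative: 51.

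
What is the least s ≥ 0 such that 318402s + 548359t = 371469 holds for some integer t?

27

Euclid: 548359 = 1·318402 + 229957; 318402 = 1·229957 + 88445; 229957 = 2·88445 + 53067; 88445 = 1·53067 + 35378; 53067 = 1·35378 + 17689; 35378 = 2·17689 + 0 → gcd = 17689; 371469 = 17689·21.
Back-substitution yields 318402·(-12) + 548359·(7) = 17689, so one solution is s = -12·21 = -252, t = 7·21 = 147.
Solutions in s differ by 548359/17689 = 31; the one in [0, 31) is -252 mod 31 = 27.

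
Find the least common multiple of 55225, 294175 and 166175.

55225 = 5² · 47²; 294175 = 5² · 7 · 41²; 166175 = 5² · 17² · 23
lcm takes max exponent of each prime: 5² · 7 · 17² · 23 · 41² · 47² = 4319437126025

4319437126025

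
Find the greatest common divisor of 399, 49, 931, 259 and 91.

399 = 3 · 7 · 19; 49 = 7²; 931 = 7² · 19; 259 = 7 · 37; 91 = 7 · 13
gcd takes min exponent of each prime: 7 = 7

7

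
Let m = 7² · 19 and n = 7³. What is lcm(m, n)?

max exponent per prime: 7³ · 19 = 6517

6517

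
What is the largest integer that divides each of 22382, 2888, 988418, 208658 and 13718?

722

gcd(22382, 2888): 22382 = 7·2888 + 2166; 2888 = 1·2166 + 722; 2166 = 3·722 + 0 → 722
gcd(722, 988418): 988418 = 1369·722 + 0 → 722
gcd(722, 208658): 208658 = 289·722 + 0 → 722
gcd(722, 13718): 13718 = 19·722 + 0 → 722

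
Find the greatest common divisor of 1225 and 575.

25

Euclid: 1225 = 2·575 + 75; 575 = 7·75 + 50; 75 = 1·50 + 25; 50 = 2·25 + 0. Last nonzero remainder: 25.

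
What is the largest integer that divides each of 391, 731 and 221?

17

391 = 17 · 23; 731 = 17 · 43; 221 = 13 · 17
gcd takes min exponent of each prime: 17 = 17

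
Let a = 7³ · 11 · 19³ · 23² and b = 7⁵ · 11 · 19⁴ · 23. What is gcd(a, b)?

595217161

min exponent per shared prime: 7³ · 11 · 19³ · 23 = 595217161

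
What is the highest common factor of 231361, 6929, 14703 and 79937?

gcd(231361, 6929): 231361 = 33·6929 + 2704; 6929 = 2·2704 + 1521; 2704 = 1·1521 + 1183; 1521 = 1·1183 + 338; 1183 = 3·338 + 169; 338 = 2·169 + 0 → 169
gcd(169, 14703): 14703 = 87·169 + 0 → 169
gcd(169, 79937): 79937 = 473·169 + 0 → 169

169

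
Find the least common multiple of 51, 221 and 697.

27183

lcm(51, 221) = 51·221/gcd = 11271/17 = 663
lcm(663, 697) = 663·697/gcd = 462111/17 = 27183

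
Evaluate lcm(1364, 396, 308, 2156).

1364 = 2² · 11 · 31; 396 = 2² · 3² · 11; 308 = 2² · 7 · 11; 2156 = 2² · 7² · 11
lcm takes max exponent of each prime: 2² · 3² · 7² · 11 · 31 = 601524

601524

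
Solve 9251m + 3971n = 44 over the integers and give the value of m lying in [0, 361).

358

gcd(9251, 3971) = 11 (Euclid: 9251 = 2·3971 + 1309; 3971 = 3·1309 + 44; 1309 = 29·44 + 33; 44 = 1·33 + 11; 33 = 3·11 + 0), and 11 | 44.
Extended Euclid: 9251·(-91) + 3971·(212) = 11. Scale by 4: m₀ = -364.
General solution m = m₀ + 361t; reducing mod 361 gives m = 358 (and n = -834).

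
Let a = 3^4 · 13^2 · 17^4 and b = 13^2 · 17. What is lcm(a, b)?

1143318969

max exponent per prime: 3^4 · 13^2 · 17^4 = 1143318969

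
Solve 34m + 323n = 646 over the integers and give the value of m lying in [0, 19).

gcd(34, 323) = 17 (Euclid: 323 = 9·34 + 17; 34 = 2·17 + 0), and 17 | 646.
Extended Euclid: 34·(-9) + 323·(1) = 17. Scale by 38: m₀ = -342.
General solution m = m₀ + 19t; reducing mod 19 gives m = 0 (and n = 2).

0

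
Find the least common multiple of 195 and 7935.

103155

gcd first: 7935 = 40·195 + 135; 195 = 1·135 + 60; 135 = 2·60 + 15; 60 = 4·15 + 0 → gcd = 15
lcm = 195·7935/gcd = 1547325/15 = 103155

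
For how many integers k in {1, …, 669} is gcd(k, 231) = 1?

348

231 = 3·7·11. Inclusion–exclusion on these primes:
669 − ⌊669/3⌋ − ⌊669/7⌋ − ⌊669/11⌋ + ⌊669/21⌋ + ⌊669/33⌋ + ⌊669/77⌋ − ⌊669/231⌋ = 348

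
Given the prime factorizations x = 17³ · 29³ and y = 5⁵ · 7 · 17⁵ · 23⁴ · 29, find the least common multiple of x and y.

max exponent per prime: 5⁵ · 7 · 17⁵ · 23⁴ · 29³ = 211981522168340159375

211981522168340159375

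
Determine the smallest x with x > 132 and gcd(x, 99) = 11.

143

99 = 11·9. Any x with gcd(x, 99) = 11 is a multiple of 11, say 11s, with s coprime to 9.
Need s > 132/11, so s ≥ 13. First s ≥ 13 with gcd(s, 9) = 1 is s = 13. Thus x = 11·13 = 143.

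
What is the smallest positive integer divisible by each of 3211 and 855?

3211 = 13² · 19; 855 = 3² · 5 · 19
max exponents: 3² · 5 · 13² · 19 = 144495

144495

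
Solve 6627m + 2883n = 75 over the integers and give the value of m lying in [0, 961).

Reduce mod 2883: 6627m ≡ 75 (mod 2883). With g = gcd(6627, 2883) = 3 dividing 75, divide through: 2209m ≡ 25 (mod 961).
Since gcd(2209, 961) = 1, m ≡ 25·(2209)⁻¹ ≡ 720 (mod 961). Smallest non-negative: 720.

720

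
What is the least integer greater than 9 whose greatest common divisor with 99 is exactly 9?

18

Multiples of 9 above 9: 9·2, 9·3, … . Need the cofactor coprime to 99/9 = 11.
Checking s = 2, 3, … the first with gcd(s, 11) = 1 is s = 2, giving 18.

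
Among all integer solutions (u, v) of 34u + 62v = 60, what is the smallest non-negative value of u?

20

Euclid: 62 = 1·34 + 28; 34 = 1·28 + 6; 28 = 4·6 + 4; 6 = 1·4 + 2; 4 = 2·2 + 0 → gcd = 2; 60 = 2·30.
Back-substitution yields 34·(11) + 62·(-6) = 2, so one solution is u = 11·30 = 330, v = -6·30 = -180.
Solutions in u differ by 62/2 = 31; the one in [0, 31) is 330 mod 31 = 20.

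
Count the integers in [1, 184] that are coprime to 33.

112

Prime factors of 33: 3, 11. Count integers ≤ 184 divisible by none of them.
By inclusion–exclusion: 184 − ⌊184/3⌋ − ⌊184/11⌋ + ⌊184/33⌋ = 112.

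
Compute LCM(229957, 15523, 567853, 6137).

lcm(229957, 15523) = 229957·15523/gcd = 3569622511/361 = 9888151
lcm(9888151, 567853) = 9888151·567853/gcd = 5615016209803/4693 = 1196466271
lcm(1196466271, 6137) = 1196466271·6137/gcd = 7342713505127/361 = 20339926607

20339926607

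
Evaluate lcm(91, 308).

4004

gcd first: 308 = 3·91 + 35; 91 = 2·35 + 21; 35 = 1·21 + 14; 21 = 1·14 + 7; 14 = 2·7 + 0 → gcd = 7
lcm = 91·308/gcd = 28028/7 = 4004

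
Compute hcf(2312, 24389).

1

Euclid: 24389 = 10·2312 + 1269; 2312 = 1·1269 + 1043; 1269 = 1·1043 + 226; 1043 = 4·226 + 139; 226 = 1·139 + 87; 139 = 1·87 + 52; 87 = 1·52 + 35; 52 = 1·35 + 17; 35 = 2·17 + 1; 17 = 17·1 + 0. Last nonzero remainder: 1.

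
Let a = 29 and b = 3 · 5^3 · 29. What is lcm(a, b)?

10875

max exponent per prime: 3 · 5^3 · 29 = 10875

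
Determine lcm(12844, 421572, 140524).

71245668

12844 = 2² · 13² · 19; 421572 = 2² · 3 · 19 · 43²; 140524 = 2² · 19 · 43²
lcm takes max exponent of each prime: 2² · 3 · 13² · 19 · 43² = 71245668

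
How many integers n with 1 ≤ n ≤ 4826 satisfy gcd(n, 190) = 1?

190 = 2·5·19. Inclusion–exclusion on these primes:
4826 − ⌊4826/2⌋ − ⌊4826/5⌋ − ⌊4826/19⌋ + ⌊4826/10⌋ + ⌊4826/38⌋ + ⌊4826/95⌋ − ⌊4826/190⌋ = 1828

1828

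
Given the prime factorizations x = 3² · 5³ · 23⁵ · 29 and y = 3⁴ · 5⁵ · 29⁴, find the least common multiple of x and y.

1152301725575071875

max exponent per prime: 3⁴ · 5⁵ · 23⁵ · 29⁴ = 1152301725575071875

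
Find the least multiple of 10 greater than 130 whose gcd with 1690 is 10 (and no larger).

140

1690 = 10·169. Any m with gcd(m, 1690) = 10 is a multiple of 10, say 10s, with s coprime to 169.
Need s > 130/10, so s ≥ 14. First s ≥ 14 with gcd(s, 169) = 1 is s = 14. Thus m = 10·14 = 140.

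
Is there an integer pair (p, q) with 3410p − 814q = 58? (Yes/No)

No

gcd(3410, 814): 3410 = 4·814 + 154; 814 = 5·154 + 44; 154 = 3·44 + 22; 44 = 2·22 + 0 → 22
22 does not divide 58, so a solution does not exist.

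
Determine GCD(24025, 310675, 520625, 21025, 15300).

gcd(24025, 310675): 310675 = 12·24025 + 22375; 24025 = 1·22375 + 1650; 22375 = 13·1650 + 925; 1650 = 1·925 + 725; 925 = 1·725 + 200; 725 = 3·200 + 125; 200 = 1·125 + 75; 125 = 1·75 + 50; 75 = 1·50 + 25; 50 = 2·25 + 0 → 25
gcd(25, 520625): 520625 = 20825·25 + 0 → 25
gcd(25, 21025): 21025 = 841·25 + 0 → 25
gcd(25, 15300): 15300 = 612·25 + 0 → 25

25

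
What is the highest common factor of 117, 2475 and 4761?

9

117 = 3² · 13; 2475 = 3² · 5² · 11; 4761 = 3² · 23²
gcd takes min exponent of each prime: 3² = 9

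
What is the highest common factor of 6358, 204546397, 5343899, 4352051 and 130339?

3179

gcd(6358, 204546397): 204546397 = 32171·6358 + 3179; 6358 = 2·3179 + 0 → 3179
gcd(3179, 5343899): 5343899 = 1681·3179 + 0 → 3179
gcd(3179, 4352051): 4352051 = 1369·3179 + 0 → 3179
gcd(3179, 130339): 130339 = 41·3179 + 0 → 3179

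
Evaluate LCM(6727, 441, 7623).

6727 = 7 · 31²; 441 = 3² · 7²; 7623 = 3² · 7 · 11²
lcm takes max exponent of each prime: 3² · 7² · 11² · 31² = 51279921

51279921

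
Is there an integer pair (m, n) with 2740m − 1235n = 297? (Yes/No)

No

By Bézout, 2740m − 1235n = 297 has integer solutions iff gcd(2740, 1235) | 297.
Euclid: 2740 = 2·1235 + 270; 1235 = 4·270 + 155; 270 = 1·155 + 115; 155 = 1·115 + 40; 115 = 2·40 + 35; 40 = 1·35 + 5; 35 = 7·5 + 0. gcd = 5; 297 mod 5 = 2. No.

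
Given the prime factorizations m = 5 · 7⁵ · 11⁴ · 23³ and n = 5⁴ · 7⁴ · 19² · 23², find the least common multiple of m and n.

675509821852105625

max exponent per prime: 5⁴ · 7⁵ · 11⁴ · 19² · 23³ = 675509821852105625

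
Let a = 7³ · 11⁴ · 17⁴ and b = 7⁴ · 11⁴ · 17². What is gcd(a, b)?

min exponent per shared prime: 7³ · 11⁴ · 17² = 1451318407

1451318407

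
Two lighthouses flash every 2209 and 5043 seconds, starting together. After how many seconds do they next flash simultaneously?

11139987

gcd first: 5043 = 2·2209 + 625; 2209 = 3·625 + 334; 625 = 1·334 + 291; 334 = 1·291 + 43; 291 = 6·43 + 33; 43 = 1·33 + 10; 33 = 3·10 + 3; 10 = 3·3 + 1; 3 = 3·1 + 0 → gcd = 1
lcm = 2209·5043/gcd = 11139987/1 = 11139987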